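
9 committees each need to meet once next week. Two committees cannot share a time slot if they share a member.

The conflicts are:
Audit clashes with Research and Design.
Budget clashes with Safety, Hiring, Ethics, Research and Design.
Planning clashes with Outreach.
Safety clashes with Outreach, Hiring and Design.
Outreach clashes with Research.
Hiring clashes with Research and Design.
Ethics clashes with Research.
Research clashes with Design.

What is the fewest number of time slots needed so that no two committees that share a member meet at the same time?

Budget, Safety, Hiring, Design pairwise conflict, so at least 4 time slots are needed.
Using 4 time slots: Audit=2, Budget=2, Planning=1, Safety=1, Outreach=2, Hiring=4, Ethics=3, Research=1, Design=3. Every pair that conflicts lands in different time slots.

4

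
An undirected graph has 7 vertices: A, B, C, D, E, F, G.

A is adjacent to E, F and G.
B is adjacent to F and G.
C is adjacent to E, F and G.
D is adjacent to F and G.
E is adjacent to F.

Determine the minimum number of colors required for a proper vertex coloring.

3

C, E, F are pairwise adjacent, so at least 3 colors are needed.
A valid assignment using 3 colors: A=2, B=2, C=2, D=2, E=3, F=1, G=1. Every edge joins two different colors.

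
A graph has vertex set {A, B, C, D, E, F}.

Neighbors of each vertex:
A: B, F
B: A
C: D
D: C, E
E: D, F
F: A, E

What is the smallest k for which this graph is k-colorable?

D and E are adjacent, so at least 2 colors are needed.
A valid assignment using 2 colors: A=2, B=1, C=2, D=1, E=2, F=1. No two adjacent vertices share a color.

2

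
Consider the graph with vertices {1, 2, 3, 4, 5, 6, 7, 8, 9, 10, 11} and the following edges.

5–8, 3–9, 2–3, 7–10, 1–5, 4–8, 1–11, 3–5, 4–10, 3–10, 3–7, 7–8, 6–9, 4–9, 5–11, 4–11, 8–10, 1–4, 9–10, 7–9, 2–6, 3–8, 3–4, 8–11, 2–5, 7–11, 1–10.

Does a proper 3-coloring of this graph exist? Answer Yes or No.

3, 7, 9, 10 are mutually adjacent (a clique of size 4), so at least 4 colors are needed.
So 3 colors are not enough.

No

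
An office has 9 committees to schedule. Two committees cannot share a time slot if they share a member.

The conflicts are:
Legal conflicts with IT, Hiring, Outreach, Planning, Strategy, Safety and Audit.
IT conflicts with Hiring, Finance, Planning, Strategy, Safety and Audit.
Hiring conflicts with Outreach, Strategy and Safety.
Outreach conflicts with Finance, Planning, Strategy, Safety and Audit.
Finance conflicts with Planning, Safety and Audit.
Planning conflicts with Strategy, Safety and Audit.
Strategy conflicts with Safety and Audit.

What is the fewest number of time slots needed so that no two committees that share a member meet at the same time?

Legal, IT, Planning, Strategy, Safety all conflict with each other, so at least 5 time slots are needed.
5 time slots suffice: Legal=4, IT=2, Hiring=1, Outreach=2, Finance=4, Planning=1, Strategy=5, Safety=3, Audit=3. Each listed conflict is separated.

5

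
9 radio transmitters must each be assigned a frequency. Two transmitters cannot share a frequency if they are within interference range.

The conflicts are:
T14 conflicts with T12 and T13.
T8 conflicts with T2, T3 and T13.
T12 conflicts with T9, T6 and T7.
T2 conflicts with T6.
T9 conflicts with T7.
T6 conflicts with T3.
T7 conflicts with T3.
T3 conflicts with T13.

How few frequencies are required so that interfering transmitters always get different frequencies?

3

T12, T9, T7 are mutually in conflict, so at least 3 frequencies are needed.
3 frequencies suffice: frequency 1 → {T12, T2, T3}; frequency 2 → {T14, T8, T6, T7}; frequency 3 → {T9, T13}. Every pair that conflicts lands in different frequencies.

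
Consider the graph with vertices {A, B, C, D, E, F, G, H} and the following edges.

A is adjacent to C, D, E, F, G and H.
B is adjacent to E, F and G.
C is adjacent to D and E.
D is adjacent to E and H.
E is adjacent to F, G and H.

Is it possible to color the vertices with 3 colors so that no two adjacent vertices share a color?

No

A, D, E, H are pairwise adjacent (a clique of size 4), so at least 4 colors are needed.
So 3 colors are not enough.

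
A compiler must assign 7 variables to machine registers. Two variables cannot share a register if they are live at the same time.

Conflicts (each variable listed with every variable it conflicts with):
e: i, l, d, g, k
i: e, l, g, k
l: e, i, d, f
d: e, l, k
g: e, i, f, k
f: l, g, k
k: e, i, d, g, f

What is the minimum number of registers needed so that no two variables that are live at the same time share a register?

4

e, i, g, k all conflict with each other, so at least 4 registers are needed.
4 registers suffice: register 1 → {l, k}; register 2 → {e, f}; register 3 → {d, g}; register 4 → {i}. Each listed conflict is separated.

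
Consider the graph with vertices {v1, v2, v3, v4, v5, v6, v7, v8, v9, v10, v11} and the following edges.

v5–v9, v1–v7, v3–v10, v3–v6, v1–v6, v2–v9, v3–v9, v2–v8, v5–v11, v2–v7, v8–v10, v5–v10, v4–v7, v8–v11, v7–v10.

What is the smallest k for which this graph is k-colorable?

The cycle v10-v7-v2-v9-v5-v10 has odd length 5, so it cannot be 2-colored; at least 3 colors are needed.
3 colors suffice: color R → {v2, v4, v6, v10, v11}; color B → {v3, v5, v7, v8}; color G → {v1, v9}. Each edge has distinct colors on its endpoints.

3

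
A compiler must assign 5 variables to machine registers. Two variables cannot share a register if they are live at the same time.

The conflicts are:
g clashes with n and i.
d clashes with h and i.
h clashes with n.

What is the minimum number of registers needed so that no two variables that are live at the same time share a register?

The cycle h-d-i-g-n-h has odd length 5, so it cannot be 2-colored; at least 3 registers are needed.
3 registers suffice: register 1 → {h, i}; register 2 → {g, d}; register 3 → {n}. Each listed conflict is separated.

3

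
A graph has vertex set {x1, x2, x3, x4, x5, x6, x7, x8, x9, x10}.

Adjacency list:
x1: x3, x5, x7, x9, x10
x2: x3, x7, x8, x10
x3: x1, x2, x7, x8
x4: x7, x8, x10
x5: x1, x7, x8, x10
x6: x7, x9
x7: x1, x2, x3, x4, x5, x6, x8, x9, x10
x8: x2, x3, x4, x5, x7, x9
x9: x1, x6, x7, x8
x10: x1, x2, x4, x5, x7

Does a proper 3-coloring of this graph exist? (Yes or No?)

No

x1, x5, x7, x10 form a clique, so at least 4 colors are needed.
So 3 colors are not enough.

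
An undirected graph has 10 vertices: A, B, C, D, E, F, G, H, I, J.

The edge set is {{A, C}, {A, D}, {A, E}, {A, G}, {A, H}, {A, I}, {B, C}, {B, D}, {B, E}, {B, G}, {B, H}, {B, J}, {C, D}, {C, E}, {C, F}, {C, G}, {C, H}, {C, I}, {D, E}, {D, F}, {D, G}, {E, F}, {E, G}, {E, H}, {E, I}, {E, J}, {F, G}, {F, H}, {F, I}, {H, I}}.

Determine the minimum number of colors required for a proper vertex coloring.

A, C, E, H, I are pairwise adjacent (a clique of size 5), so at least 5 colors are needed.
5 colors suffice: color red → {E}; color blue → {C, J}; color green → {A, B, F}; color yellow → {G, H}; color purple → {D, I}. Each edge has distinct colors on its endpoints.

5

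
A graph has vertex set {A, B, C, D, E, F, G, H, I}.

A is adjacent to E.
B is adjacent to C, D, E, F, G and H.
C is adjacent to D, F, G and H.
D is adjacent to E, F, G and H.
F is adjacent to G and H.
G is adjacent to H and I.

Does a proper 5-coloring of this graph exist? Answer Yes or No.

B, C, D, F, G, H are pairwise adjacent (a clique of size 6), so at least 6 colors are needed.
So 5 colors are not enough.

No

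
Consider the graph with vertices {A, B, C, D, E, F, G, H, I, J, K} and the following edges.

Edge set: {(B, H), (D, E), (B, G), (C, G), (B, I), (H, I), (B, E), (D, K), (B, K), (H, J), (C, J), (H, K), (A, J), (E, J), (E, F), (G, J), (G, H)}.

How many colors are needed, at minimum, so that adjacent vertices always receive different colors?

3

B, H, I are pairwise adjacent, so at least 3 colors are needed.
3 colors suffice: color 1 → {B, D, F, J}; color 2 → {A, C, E, H}; color 3 → {G, I, K}. No two adjacent vertices share a color.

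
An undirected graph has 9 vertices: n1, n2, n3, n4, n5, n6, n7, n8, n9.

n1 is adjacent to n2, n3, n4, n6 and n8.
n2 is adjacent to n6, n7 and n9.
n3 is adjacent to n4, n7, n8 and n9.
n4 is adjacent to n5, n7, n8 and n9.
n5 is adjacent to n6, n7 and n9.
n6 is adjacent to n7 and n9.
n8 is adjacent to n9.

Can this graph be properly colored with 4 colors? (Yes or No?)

Yes

The chromatic number is 4. n1, n3, n4, n8 form a clique, so at least 4 colors are needed.
A valid assignment using 4 colors: n1=1, n2=3, n3=3, n4=2, n5=3, n6=2, n7=1, n8=4, n9=1.
That is already a proper 4-coloring.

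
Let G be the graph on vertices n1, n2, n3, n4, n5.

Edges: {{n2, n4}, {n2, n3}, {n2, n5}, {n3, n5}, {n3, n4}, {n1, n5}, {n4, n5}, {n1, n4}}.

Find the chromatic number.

4

n2, n3, n4, n5 are mutually adjacent (a clique of size 4), so at least 4 colors are needed.
4 colors suffice: color 1 → {n5}; color 2 → {n4}; color 3 → {n1, n3}; color 4 → {n2}. Each edge has distinct colors on its endpoints.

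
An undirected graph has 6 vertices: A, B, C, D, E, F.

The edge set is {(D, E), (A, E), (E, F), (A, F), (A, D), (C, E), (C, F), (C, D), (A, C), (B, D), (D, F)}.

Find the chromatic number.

A, C, D, E, F are mutually adjacent (a clique of size 5), so at least 5 colors are needed.
5 colors suffice: color 1 → {D}; color 2 → {B, E}; color 3 → {A}; color 4 → {C}; color 5 → {F}. Every edge joins two different colors.

5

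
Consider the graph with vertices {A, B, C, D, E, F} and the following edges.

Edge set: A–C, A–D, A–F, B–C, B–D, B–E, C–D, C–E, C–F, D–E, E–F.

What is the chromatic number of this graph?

4

B, C, D, E are pairwise adjacent (a clique of size 4), so at least 4 colors are needed.
4 colors suffice: A=green, B=yellow, C=red, D=blue, E=green, F=blue. Each edge has distinct colors on its endpoints.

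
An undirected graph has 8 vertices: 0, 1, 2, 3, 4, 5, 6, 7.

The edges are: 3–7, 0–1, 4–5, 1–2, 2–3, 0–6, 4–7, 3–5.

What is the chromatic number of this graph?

4 and 5 are adjacent, so at least 2 colors are needed.
One proper 2-coloring: 0=blue, 1=red, 2=blue, 3=red, 4=red, 5=blue, 6=red, 7=blue. Every edge joins two different colors.

2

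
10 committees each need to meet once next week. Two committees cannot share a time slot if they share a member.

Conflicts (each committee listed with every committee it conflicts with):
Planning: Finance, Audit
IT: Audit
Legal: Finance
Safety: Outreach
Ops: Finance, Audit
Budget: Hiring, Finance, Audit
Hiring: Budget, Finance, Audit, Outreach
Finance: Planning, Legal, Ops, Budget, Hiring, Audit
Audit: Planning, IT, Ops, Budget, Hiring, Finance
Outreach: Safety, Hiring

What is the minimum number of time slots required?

Budget, Hiring, Finance, Audit are mutually in conflict, so at least 4 time slots are needed.
4 time slots suffice: time slot 1 → {IT, Finance, Outreach}; time slot 2 → {Legal, Safety, Audit}; time slot 3 → {Planning, Ops, Hiring}; time slot 4 → {Budget}. Every pair that conflicts lands in different time slots.

4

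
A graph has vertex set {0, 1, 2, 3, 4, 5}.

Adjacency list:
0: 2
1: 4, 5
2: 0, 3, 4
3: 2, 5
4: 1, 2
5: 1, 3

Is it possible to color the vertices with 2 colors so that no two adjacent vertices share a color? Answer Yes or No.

No

The cycle 1-4-2-3-5-1 has odd length 5, so it cannot be 2-colored; at least 3 colors are needed.
So 2 colors are not enough.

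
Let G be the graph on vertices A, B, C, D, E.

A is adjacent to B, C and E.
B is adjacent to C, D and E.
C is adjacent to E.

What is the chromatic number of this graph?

A, B, C, E are mutually adjacent (a clique of size 4), so at least 4 colors are needed.
4 colors suffice: color red → {B}; color blue → {A, D}; color green → {E}; color yellow → {C}. Each edge has distinct colors on its endpoints.

4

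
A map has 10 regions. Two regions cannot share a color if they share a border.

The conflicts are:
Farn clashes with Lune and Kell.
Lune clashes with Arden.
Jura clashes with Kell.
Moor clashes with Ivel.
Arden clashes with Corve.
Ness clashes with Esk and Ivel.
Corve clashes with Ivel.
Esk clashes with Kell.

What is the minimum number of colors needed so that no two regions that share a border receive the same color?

Farn and Kell conflict, so at least 2 colors are needed.
One proper 2-coloring: Farn=2, Lune=1, Jura=2, Moor=1, Arden=2, Ness=1, Corve=1, Esk=2, Ivel=2, Kell=1. Each listed conflict is separated.

2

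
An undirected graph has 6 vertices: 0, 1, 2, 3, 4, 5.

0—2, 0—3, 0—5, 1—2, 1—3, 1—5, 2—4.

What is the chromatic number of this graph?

2

0 and 2 are adjacent, so at least 2 colors are needed.
One proper 2-coloring: 0=red, 1=red, 2=blue, 3=blue, 4=red, 5=blue. Each edge has distinct colors on its endpoints.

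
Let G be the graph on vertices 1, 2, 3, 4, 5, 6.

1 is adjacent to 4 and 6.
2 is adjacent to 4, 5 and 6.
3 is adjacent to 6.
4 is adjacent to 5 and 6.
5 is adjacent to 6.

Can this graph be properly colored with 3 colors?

2, 4, 5, 6 are mutually adjacent (a clique of size 4), so at least 4 colors are needed.
So 3 colors are not enough.

No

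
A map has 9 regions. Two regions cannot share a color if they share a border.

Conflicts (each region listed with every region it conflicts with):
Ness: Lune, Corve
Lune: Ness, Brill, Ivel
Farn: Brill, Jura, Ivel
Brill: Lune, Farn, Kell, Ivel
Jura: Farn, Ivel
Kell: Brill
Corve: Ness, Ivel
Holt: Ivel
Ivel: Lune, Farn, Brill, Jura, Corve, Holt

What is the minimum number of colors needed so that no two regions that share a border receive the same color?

3

Lune, Brill, Ivel are mutually in conflict, so at least 3 colors are needed.
3 colors suffice: color 1 → {Ness, Kell, Ivel}; color 2 → {Brill, Jura, Corve, Holt}; color 3 → {Lune, Farn}. Each listed conflict is separated.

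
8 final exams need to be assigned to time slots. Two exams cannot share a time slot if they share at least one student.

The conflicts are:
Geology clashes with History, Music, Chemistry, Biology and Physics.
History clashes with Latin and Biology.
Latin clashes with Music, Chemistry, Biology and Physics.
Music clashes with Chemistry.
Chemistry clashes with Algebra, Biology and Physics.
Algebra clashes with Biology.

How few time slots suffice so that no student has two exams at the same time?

3

Geology, History, Biology pairwise conflict, so at least 3 time slots are needed.
3 time slots suffice: time slot 1 → {History, Chemistry}; time slot 2 → {Geology, Latin, Algebra}; time slot 3 → {Music, Biology, Physics}. Every pair that conflicts lands in different time slots.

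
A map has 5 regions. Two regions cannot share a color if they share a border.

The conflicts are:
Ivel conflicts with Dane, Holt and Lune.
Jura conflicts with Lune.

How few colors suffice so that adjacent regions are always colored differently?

Ivel and Dane conflict, so at least 2 colors are needed.
2 colors suffice: Ivel=1, Jura=1, Dane=2, Holt=2, Lune=2. Every pair that conflicts lands in different colors.

2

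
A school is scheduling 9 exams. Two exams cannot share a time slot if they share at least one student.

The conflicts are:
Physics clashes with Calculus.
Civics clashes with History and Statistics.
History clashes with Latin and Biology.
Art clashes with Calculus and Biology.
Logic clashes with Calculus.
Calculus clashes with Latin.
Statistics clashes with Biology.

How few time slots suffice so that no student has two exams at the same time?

The cycle Biology-Art-Calculus-Latin-History-Biology has odd length 5, so it cannot be 2-colored; at least 3 time slots are needed.
3 time slots suffice: time slot 1 → {Civics, Calculus, Biology}; time slot 2 → {Physics, History, Art, Logic, Statistics}; time slot 3 → {Latin}. No two conflicting exams share a time slot.

3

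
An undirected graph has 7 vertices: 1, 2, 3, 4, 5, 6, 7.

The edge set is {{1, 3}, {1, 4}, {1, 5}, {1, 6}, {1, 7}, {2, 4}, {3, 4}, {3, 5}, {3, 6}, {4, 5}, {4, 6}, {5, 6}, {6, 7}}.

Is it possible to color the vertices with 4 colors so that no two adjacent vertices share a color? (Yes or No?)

1, 3, 4, 5, 6 are mutually adjacent (a clique of size 5), so at least 5 colors are needed.
So 4 colors are not enough.

No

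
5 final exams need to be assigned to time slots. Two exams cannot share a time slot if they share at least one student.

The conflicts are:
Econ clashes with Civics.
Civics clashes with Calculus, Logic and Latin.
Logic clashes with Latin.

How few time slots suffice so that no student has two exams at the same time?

3

Civics, Logic, Latin all conflict with each other, so at least 3 time slots are needed.
A valid assignment using 3 time slots: Econ=2, Civics=1, Calculus=2, Logic=3, Latin=2. No two conflicting exams share a time slot.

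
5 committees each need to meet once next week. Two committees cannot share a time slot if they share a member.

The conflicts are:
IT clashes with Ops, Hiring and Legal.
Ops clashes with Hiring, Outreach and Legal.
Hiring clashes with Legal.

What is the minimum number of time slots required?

4

IT, Ops, Hiring, Legal pairwise conflict, so at least 4 time slots are needed.
A valid assignment using 4 time slots: IT=3, Ops=1, Hiring=2, Outreach=2, Legal=4. Each listed conflict is separated.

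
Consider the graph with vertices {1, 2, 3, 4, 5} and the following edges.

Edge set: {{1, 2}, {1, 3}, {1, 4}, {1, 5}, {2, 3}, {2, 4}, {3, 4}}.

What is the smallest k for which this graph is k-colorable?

4

1, 2, 3, 4 form a clique, so at least 4 colors are needed.
4 colors suffice: color a → {1}; color b → {2, 5}; color c → {4}; color d → {3}. Every edge joins two different colors.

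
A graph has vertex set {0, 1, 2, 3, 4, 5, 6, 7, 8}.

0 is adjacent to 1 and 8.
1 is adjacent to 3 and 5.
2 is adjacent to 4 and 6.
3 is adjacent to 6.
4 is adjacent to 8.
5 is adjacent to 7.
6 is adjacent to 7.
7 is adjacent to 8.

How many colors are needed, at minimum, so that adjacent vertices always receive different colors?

The cycle 5-1-3-6-7-5 has odd length 5, so it cannot be 2-colored; at least 3 colors are needed.
A valid assignment using 3 colors: 0=b, 1=a, 2=c, 3=b, 4=b, 5=c, 6=a, 7=b, 8=a. Each edge has distinct colors on its endpoints.

3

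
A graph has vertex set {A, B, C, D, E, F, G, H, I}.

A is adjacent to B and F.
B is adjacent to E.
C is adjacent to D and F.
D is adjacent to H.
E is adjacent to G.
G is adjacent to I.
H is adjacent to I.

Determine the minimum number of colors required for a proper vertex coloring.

3

The cycle F-A-B-E-G-I-H-D-C-F has odd length 9, so it cannot be 2-colored; at least 3 colors are needed.
3 colors suffice: color red → {A, D, G}; color blue → {B, F, I}; color green → {C, E, H}. Every edge joins two different colors.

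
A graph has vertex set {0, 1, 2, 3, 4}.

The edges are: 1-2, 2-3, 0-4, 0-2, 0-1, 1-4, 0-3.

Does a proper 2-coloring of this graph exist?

No

0, 1, 2 form a triangle, so at least 3 colors are needed.
So 2 colors are not enough.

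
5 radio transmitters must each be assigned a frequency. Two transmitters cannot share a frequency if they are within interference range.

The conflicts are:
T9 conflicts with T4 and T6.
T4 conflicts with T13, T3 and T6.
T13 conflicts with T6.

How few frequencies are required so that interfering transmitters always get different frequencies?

3

T9, T4, T6 pairwise conflict, so at least 3 frequencies are needed.
3 frequencies suffice: T9=3, T4=1, T13=3, T3=2, T6=2. Every pair that conflicts lands in different frequencies.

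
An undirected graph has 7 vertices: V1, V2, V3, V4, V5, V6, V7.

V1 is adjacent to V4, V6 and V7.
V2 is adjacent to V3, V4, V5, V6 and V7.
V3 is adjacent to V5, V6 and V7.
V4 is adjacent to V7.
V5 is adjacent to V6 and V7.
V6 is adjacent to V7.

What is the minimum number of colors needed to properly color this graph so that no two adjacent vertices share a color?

5

V2, V3, V5, V6, V7 form a clique, so at least 5 colors are needed.
One proper 5-coloring: V1=3, V2=3, V3=5, V4=2, V5=4, V6=2, V7=1. Each edge has distinct colors on its endpoints.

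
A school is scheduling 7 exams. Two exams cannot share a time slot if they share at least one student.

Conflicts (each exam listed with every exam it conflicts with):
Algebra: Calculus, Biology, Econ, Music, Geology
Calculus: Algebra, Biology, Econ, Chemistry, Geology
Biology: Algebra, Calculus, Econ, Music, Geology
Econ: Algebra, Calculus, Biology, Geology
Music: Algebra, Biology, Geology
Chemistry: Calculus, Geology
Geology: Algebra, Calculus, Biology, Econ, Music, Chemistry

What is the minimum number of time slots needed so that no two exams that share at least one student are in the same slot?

5

Algebra, Calculus, Biology, Econ, Geology all conflict with each other, so at least 5 time slots are needed.
A valid assignment using 5 time slots: Algebra=2, Calculus=4, Biology=3, Econ=5, Music=4, Chemistry=2, Geology=1. Each listed conflict is separated.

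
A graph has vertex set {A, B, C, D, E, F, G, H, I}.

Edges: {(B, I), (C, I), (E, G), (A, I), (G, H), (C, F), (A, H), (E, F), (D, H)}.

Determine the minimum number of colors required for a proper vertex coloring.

3

The cycle C-I-A-H-G-E-F-C has odd length 7, so it cannot be 2-colored; at least 3 colors are needed.
3 colors suffice: color 1 → {E, H, I}; color 2 → {A, B, C, D, G}; color 3 → {F}. No two adjacent vertices share a color.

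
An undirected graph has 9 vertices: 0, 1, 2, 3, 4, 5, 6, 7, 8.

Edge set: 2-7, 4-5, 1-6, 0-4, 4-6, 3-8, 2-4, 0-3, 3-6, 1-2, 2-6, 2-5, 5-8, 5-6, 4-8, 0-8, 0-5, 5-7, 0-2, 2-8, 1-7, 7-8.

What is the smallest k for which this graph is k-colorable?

5

0, 2, 4, 5, 8 are mutually adjacent (a clique of size 5), so at least 5 colors are needed.
One proper 5-coloring: 0=purple, 1=blue, 2=red, 3=red, 4=yellow, 5=blue, 6=green, 7=yellow, 8=green. No two adjacent vertices share a color.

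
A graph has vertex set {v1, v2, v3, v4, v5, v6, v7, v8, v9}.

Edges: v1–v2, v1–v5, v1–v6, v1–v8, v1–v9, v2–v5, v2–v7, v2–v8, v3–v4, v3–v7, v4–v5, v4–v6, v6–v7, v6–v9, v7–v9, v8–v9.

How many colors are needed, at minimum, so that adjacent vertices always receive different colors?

3

v1, v2, v8 are pairwise adjacent, so at least 3 colors are needed.
3 colors suffice: color red → {v1, v4, v7}; color blue → {v2, v3, v9}; color green → {v5, v6, v8}. Each edge has distinct colors on its endpoints.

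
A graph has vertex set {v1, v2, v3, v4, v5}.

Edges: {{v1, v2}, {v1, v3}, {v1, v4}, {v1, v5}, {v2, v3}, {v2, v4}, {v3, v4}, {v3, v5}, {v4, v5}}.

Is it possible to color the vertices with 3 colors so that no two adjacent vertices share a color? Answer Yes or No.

No

v1, v2, v3, v4 form a clique, so at least 4 colors are needed.
So 3 colors are not enough.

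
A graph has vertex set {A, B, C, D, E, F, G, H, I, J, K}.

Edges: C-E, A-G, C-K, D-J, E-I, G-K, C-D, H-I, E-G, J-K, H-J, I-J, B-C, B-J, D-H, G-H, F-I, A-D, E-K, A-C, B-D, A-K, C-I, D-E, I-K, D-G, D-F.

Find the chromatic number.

C, E, I, K are pairwise adjacent (a clique of size 4), so at least 4 colors are needed.
4 colors suffice: color 1 → {D, K}; color 2 → {C, F, G, J}; color 3 → {A, B, I}; color 4 → {E, H}. Each edge has distinct colors on its endpoints.

4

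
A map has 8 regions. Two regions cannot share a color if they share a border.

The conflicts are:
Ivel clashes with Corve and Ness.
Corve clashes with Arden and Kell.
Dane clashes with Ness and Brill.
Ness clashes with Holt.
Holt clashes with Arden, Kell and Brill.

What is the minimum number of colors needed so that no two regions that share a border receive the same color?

The cycle Ness-Holt-Arden-Corve-Ivel-Ness has odd length 5, so it cannot be 2-colored; at least 3 colors are needed.
A valid assignment using 3 colors: Ivel=3, Corve=1, Dane=1, Ness=2, Holt=1, Arden=2, Kell=2, Brill=2. Each listed conflict is separated.

3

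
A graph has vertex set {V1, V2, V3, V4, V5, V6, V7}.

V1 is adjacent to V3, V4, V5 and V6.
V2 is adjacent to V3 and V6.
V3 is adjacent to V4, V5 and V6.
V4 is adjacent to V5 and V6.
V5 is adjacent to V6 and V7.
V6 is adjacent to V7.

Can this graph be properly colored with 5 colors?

The chromatic number is 5. V1, V3, V4, V5, V6 form a clique, so at least 5 colors are needed.
5 colors suffice: V1=4, V2=2, V3=3, V4=5, V5=2, V6=1, V7=3.
That is already a proper 5-coloring.

Yes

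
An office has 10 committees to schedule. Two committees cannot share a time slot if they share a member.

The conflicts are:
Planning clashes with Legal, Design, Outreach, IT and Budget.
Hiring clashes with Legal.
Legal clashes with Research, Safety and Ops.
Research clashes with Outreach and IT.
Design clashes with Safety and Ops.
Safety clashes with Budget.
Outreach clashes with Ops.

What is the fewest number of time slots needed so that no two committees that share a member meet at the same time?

2

Design and Safety conflict, so at least 2 time slots are needed.
A valid assignment using 2 time slots: Planning=2, Hiring=2, Legal=1, Research=2, Design=1, Safety=2, Outreach=1, IT=1, Budget=1, Ops=2. No two conflicting committees share a time slot.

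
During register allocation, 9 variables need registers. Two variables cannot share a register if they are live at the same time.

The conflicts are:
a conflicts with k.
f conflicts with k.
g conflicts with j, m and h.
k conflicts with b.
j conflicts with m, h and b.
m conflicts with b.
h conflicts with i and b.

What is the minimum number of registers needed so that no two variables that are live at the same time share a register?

g, j, h all conflict with each other, so at least 3 registers are needed.
3 registers suffice: register 1 → {k, m, h}; register 2 → {a, f, j, i}; register 3 → {g, b}. Every pair that conflicts lands in different registers.

3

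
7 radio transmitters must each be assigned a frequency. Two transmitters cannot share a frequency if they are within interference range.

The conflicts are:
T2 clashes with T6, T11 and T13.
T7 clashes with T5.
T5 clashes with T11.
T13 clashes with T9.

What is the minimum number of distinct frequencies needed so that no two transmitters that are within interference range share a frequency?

T2 and T6 conflict, so at least 2 frequencies are needed.
2 frequencies suffice: frequency 1 → {T2, T5, T9}; frequency 2 → {T7, T6, T11, T13}. Every pair that conflicts lands in different frequencies.

2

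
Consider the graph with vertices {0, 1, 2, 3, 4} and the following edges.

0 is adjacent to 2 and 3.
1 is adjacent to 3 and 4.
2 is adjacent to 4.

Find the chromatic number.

3

The cycle 1-4-2-0-3-1 has odd length 5, so it cannot be 2-colored; at least 3 colors are needed.
3 colors suffice: 0=green, 1=red, 2=red, 3=blue, 4=blue. No two adjacent vertices share a color.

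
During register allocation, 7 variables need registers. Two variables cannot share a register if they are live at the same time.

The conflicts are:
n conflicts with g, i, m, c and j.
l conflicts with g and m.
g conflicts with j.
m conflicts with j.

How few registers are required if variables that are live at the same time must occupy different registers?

n, m, j pairwise conflict, so at least 3 registers are needed.
3 registers suffice: register 1 → {n, l}; register 2 → {g, i, m, c}; register 3 → {j}. Every pair that conflicts lands in different registers.

3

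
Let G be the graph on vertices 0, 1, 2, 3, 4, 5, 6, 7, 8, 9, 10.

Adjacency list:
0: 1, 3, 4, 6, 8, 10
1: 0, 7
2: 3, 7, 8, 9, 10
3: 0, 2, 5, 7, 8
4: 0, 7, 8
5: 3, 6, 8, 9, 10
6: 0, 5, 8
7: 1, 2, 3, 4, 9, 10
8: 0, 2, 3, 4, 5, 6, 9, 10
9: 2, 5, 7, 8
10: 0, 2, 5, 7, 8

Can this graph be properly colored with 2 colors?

0, 8, 10 are mutually adjacent, so at least 3 colors are needed.
So 2 colors are not enough.

No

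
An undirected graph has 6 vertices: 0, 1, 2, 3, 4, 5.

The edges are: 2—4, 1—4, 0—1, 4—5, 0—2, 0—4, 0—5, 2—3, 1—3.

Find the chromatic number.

3

0, 4, 5 are mutually adjacent, so at least 3 colors are needed.
3 colors suffice: color red → {3, 4}; color blue → {0}; color green → {1, 2, 5}. No two adjacent vertices share a color.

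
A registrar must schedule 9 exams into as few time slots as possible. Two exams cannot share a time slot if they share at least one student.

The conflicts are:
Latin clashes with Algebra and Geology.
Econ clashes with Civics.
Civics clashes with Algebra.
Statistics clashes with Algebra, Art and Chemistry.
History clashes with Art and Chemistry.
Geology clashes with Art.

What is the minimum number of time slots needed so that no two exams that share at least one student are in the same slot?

3

The cycle Geology-Latin-Algebra-Statistics-Art-Geology has odd length 5, so it cannot be 2-colored; at least 3 time slots are needed.
A valid assignment using 3 time slots: Latin=2, Econ=1, Civics=2, Statistics=2, Algebra=1, History=2, Geology=3, Art=1, Chemistry=1. Every pair that conflicts lands in different time slots.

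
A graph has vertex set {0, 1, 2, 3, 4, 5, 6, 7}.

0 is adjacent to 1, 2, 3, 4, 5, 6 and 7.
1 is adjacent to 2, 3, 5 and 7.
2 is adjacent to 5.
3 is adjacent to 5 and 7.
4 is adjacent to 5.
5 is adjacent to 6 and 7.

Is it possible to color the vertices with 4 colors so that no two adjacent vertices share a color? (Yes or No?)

No

0, 1, 3, 5, 7 are mutually adjacent (a clique of size 5), so at least 5 colors are needed.
So 4 colors are not enough.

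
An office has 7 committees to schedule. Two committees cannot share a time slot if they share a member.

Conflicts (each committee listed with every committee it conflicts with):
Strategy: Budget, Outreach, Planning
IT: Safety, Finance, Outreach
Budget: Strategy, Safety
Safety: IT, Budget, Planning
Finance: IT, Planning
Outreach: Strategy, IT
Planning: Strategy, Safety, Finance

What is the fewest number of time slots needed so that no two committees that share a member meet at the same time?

The cycle Outreach-IT-Finance-Planning-Strategy-Outreach has odd length 5, so it cannot be 2-colored; at least 3 time slots are needed.
3 time slots suffice: time slot 1 → {Strategy, Safety, Finance}; time slot 2 → {IT, Budget, Planning}; time slot 3 → {Outreach}. Every pair that conflicts lands in different time slots.

3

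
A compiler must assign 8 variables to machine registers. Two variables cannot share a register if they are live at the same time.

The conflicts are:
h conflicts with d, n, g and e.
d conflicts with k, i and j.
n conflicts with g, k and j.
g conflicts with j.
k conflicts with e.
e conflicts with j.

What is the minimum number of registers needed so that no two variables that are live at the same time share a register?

3

h, n, g all conflict with each other, so at least 3 registers are needed.
3 registers suffice: register 1 → {h, k, i, j}; register 2 → {d, n, e}; register 3 → {g}. Each listed conflict is separated.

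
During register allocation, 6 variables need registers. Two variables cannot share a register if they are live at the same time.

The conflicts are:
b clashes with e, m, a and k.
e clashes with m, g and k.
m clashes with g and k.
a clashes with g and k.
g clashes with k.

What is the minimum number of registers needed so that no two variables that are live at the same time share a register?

b, e, m, k are mutually in conflict, so at least 4 registers are needed.
4 registers suffice: register 1 → {k}; register 2 → {b, g}; register 3 → {m, a}; register 4 → {e}. Each listed conflict is separated.

4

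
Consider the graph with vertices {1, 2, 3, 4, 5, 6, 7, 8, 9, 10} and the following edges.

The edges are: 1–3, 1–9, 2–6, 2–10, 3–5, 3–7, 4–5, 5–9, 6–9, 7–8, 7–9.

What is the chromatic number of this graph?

2

7 and 9 are adjacent, so at least 2 colors are needed.
2 colors suffice: 1=blue, 2=red, 3=red, 4=red, 5=blue, 6=blue, 7=blue, 8=red, 9=red, 10=blue. Each edge has distinct colors on its endpoints.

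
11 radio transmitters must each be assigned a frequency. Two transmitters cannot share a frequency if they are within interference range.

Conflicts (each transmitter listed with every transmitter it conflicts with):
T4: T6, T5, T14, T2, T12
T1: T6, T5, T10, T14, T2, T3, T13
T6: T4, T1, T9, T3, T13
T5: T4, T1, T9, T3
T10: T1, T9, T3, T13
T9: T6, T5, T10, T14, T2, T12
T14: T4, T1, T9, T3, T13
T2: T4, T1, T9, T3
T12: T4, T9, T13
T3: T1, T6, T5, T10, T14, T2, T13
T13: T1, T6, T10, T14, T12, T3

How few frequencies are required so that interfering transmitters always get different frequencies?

4

T1, T10, T3, T13 are mutually in conflict, so at least 4 frequencies are needed.
4 frequencies suffice: frequency 1 → {T4, T9, T3}; frequency 2 → {T1, T12}; frequency 3 → {T5, T2, T13}; frequency 4 → {T6, T10, T14}. Every pair that conflicts lands in different frequencies.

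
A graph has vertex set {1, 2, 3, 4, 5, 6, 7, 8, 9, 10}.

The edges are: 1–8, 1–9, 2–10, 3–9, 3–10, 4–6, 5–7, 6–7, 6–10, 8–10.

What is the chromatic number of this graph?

3

The cycle 10-3-9-1-8-10 has odd length 5, so it cannot be 2-colored; at least 3 colors are needed.
3 colors suffice: color red → {4, 7, 9, 10}; color blue → {2, 3, 5, 6, 8}; color green → {1}. No two adjacent vertices share a color.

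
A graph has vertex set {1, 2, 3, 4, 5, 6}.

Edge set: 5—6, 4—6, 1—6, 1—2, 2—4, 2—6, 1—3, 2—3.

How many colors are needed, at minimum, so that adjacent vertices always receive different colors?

3

1, 2, 6 are pairwise adjacent, so at least 3 colors are needed.
3 colors suffice: 1=green, 2=blue, 3=red, 4=green, 5=blue, 6=red. Every edge joins two different colors.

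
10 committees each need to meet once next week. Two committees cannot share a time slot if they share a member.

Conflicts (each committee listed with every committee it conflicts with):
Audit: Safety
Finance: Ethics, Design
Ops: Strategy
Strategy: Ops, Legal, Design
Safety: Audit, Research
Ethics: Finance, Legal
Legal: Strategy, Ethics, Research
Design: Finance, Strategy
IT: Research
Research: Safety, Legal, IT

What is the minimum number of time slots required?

The cycle Finance-Ethics-Legal-Strategy-Design-Finance has odd length 5, so it cannot be 2-colored; at least 3 time slots are needed.
3 time slots suffice: time slot 1 → {Ops, Safety, Legal, Design, IT}; time slot 2 → {Audit, Strategy, Ethics, Research}; time slot 3 → {Finance}. No two conflicting committees share a time slot.

3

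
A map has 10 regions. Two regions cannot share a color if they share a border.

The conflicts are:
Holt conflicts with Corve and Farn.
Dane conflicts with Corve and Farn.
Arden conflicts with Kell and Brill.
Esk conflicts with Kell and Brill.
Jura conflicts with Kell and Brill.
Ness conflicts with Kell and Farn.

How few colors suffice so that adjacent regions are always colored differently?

2

Jura and Kell conflict, so at least 2 colors are needed.
2 colors suffice: color 1 → {Corve, Kell, Farn, Brill}; color 2 → {Holt, Dane, Arden, Esk, Jura, Ness}. No two conflicting regions share a color.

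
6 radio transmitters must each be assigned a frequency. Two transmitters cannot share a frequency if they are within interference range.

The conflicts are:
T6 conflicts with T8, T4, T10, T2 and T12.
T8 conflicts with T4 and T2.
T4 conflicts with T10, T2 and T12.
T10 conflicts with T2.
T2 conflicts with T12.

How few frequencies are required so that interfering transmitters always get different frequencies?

4

T6, T4, T2, T12 pairwise conflict, so at least 4 frequencies are needed.
4 frequencies suffice: T6=3, T8=4, T4=1, T10=4, T2=2, T12=4. Every pair that conflicts lands in different frequencies.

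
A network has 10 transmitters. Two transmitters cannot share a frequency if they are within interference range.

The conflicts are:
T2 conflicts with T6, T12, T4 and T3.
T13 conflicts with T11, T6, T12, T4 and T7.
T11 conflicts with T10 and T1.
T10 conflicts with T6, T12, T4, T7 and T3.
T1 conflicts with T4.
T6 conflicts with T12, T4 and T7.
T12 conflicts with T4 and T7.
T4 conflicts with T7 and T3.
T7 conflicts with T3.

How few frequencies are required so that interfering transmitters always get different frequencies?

5

T13, T6, T12, T4, T7 pairwise conflict, so at least 5 frequencies are needed.
5 frequencies suffice: frequency 1 → {T11, T4}; frequency 2 → {T2, T1, T7}; frequency 3 → {T6, T3}; frequency 4 → {T13, T10}; frequency 5 → {T12}. No two conflicting transmitters share a frequency.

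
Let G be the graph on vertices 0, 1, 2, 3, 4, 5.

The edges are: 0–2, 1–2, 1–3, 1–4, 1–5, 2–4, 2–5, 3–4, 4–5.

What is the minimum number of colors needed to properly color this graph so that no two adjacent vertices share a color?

1, 2, 4, 5 form a clique, so at least 4 colors are needed.
4 colors suffice: 0=red, 1=red, 2=blue, 3=blue, 4=green, 5=yellow. Every edge joins two different colors.

4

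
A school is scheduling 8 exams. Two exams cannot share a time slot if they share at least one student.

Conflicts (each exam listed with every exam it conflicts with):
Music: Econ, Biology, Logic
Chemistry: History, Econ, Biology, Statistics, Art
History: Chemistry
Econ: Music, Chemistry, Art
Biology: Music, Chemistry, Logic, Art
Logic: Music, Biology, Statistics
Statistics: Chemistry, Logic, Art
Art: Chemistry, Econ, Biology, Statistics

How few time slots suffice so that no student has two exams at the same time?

3

Chemistry, Statistics, Art are mutually in conflict, so at least 3 time slots are needed.
Using 3 time slots: Music=1, Chemistry=1, History=2, Econ=3, Biology=3, Logic=2, Statistics=3, Art=2. Every pair that conflicts lands in different time slots.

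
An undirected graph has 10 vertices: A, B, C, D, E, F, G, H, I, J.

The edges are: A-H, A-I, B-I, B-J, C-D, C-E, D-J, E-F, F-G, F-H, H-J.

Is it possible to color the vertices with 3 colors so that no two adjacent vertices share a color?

The chromatic number is 3. The cycle I-A-H-J-B-I has odd length 5, so it cannot be 2-colored; at least 3 colors are needed.
One proper 3-coloring: A=green, B=blue, C=red, D=blue, E=blue, F=red, G=blue, H=blue, I=red, J=red.
That is already a proper 3-coloring.

Yes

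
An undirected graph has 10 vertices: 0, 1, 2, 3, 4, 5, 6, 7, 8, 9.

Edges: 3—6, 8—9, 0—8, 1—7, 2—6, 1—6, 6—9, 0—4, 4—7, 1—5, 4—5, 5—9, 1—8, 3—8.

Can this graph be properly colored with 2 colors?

The cycle 4-7-1-8-0-4 has odd length 5, so it cannot be 2-colored; at least 3 colors are needed.
So 2 colors are not enough.

No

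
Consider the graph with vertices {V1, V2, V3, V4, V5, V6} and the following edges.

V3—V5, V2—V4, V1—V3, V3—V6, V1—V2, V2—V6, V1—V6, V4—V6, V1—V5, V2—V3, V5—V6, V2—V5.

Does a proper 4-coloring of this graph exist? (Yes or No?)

No

V1, V2, V3, V5, V6 are mutually adjacent (a clique of size 5), so at least 5 colors are needed.
So 4 colors are not enough.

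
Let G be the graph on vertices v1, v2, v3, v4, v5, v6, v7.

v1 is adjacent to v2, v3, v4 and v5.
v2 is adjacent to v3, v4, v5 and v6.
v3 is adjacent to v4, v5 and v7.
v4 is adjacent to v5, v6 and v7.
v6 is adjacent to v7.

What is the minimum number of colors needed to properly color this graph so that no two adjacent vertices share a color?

v1, v2, v3, v4, v5 are pairwise adjacent (a clique of size 5), so at least 5 colors are needed.
One proper 5-coloring: v1=4, v2=3, v3=2, v4=1, v5=5, v6=2, v7=3. Each edge has distinct colors on its endpoints.

5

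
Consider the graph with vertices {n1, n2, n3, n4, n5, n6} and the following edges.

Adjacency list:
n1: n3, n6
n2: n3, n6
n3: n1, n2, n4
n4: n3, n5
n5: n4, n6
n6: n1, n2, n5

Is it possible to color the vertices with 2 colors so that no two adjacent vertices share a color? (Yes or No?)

No

The cycle n6-n5-n4-n3-n1-n6 has odd length 5, so it cannot be 2-colored; at least 3 colors are needed.
So 2 colors are not enough.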